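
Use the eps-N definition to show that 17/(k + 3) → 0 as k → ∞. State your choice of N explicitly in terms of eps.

N = 17/eps

Let eps > 0 be given. For k ≥ 1, |17/(k + 3) − 0| = 17/(k + 3) ≤ 17/k.
We need 17/k < eps, i.e. k > 17/eps.
Take N = 17/eps. If k > N then |17/(k + 3)| ≤ 17/k < eps.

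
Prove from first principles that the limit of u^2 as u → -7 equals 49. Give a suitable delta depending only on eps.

delta = min(1, eps/15)

Let eps > 0. We seek delta > 0 with 0 < |u + 7| < delta ⇒ |u^2 − 49| < eps.
Factor: u^2 − 49 = (u + 7)(u - 7), so |u^2 − 49| = |u + 7|·|u - 7|.
Impose delta ≤ 1 so that |u| < 8; then |u - 7| ≤ 15.
Hence |u^2 − 49| ≤ 15|u + 7|, which is < eps once |u + 7| < eps/15.
Take delta = min(1, eps/15). If 0 < |u + 7| < delta then both bounds hold and |u^2 − 49| ≤ 15|u + 7| < 15·(eps/15) = eps.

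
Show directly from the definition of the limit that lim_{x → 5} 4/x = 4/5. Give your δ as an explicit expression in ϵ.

Fix ϵ > 0. We seek δ > 0 such that 0 < |x − 5| < δ implies |4/x − (4/5)| < ϵ.
|4/x − (4/5)| = 4·|5 − x|/(5·|x|) = 4|x − 5|/(5|x|).
Require δ ≤ 5/2 so that |x| > 5 − 5/2 = 5/2, hence 5|x| > 25/2.
Then |4/x − (4/5)| < 4|x − 5|/(25/2), which is < ϵ when |x − 5| < (25/8)ϵ.
Take δ = min(5/2, (25/8)ϵ). Then 0 < |x − 5| < δ gives both |x − 5| < 5/2 and |x − 5| < (25/8)ϵ, so |4/x − (4/5)| < ϵ.

δ = min(5/2, (25/8)ϵ)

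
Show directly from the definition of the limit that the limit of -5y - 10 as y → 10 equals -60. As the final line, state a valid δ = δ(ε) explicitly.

Let ε > 0 be given. We need δ > 0 so that 0 < |y − 10| < δ implies |(-5y - 10) + 60| < ε.
Since (-5y - 10) + 60 = -5(y − 10), we have |(-5y - 10) + 60| = 5|y − 10|.
So 5|y − 10| < ε exactly when |y − 10| < ε/5.
Choosing δ = ε/5 gives |(-5y - 10) + 60| = 5|y − 10| < ε whenever |y − 10| < δ.

δ = ε/5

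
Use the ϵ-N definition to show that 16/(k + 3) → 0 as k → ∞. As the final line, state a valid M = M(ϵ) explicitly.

Let ϵ > 0 be given. For k ≥ 1, |16/(k + 3) − 0| = 16/(k + 3) ≤ 16/k.
We need 16/k < ϵ, i.e. k > 16/ϵ.
Take M = 16/ϵ. If k > M then |16/(k + 3)| ≤ 16/k < ϵ.

M = 16/ϵ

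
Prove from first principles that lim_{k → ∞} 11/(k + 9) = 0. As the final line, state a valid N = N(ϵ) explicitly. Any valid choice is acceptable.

N = 11/ϵ

Let ϵ > 0 be given. For k ≥ 1, |11/(k + 9) − 0| = 11/(k + 9) ≤ 11/k.
We need 11/k < ϵ, i.e. k > 11/ϵ.
Take N = 11/ϵ. If k > N then |11/(k + 9)| ≤ 11/k < ϵ.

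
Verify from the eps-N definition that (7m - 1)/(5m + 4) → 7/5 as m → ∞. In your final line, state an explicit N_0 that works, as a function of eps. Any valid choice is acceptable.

Let eps > 0. For m ≥ 1, |(7m - 1)/(5m + 4) − (7/5)| = |-33|/(5(5m + 4)) = 33/(5(5m + 4)).
Since 5m + 4 ≥ 5m for m ≥ 1, this is ≤ 33/(5·5m) = (33/25)/m.
So |(7m - 1)/(5m + 4) − (7/5)| < eps whenever m > (33/25)/eps.
Take N_0 = (33/25)/eps. If m > N_0 then |(7m - 1)/(5m + 4) − (7/5)| ≤ (33/25)/m < eps.

N_0 = (33/25)/eps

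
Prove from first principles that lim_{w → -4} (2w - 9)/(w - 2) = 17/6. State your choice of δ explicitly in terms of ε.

Fix ε > 0. We want δ > 0 with 0 < |w + 4| < δ ⇒ |(2w - 9)/(w - 2) − (17/6)| < ε.
Combining over a common denominator, (2w - 9)/(w - 2) − (17/6) = [(2w - 9)·(-6) − (-17)·(w - 2)] / [(-6)·(w - 2)] = 5(w + 4) / ((-6)(w - 2)).
So |(2w - 9)/(w - 2) − (17/6)| = 5|w + 4| / (6·|w − 2|).
Require δ ≤ 3, so |w − 2| ≥ |-6| − |w + 4| > 6 − 3 = 3.
Hence |(2w - 9)/(w - 2) − (17/6)| < 5|w + 4|/(6·3) = (5/18)|w + 4|, which is < ε once |w + 4| < (18/5)ε.
Take δ = min(3, (18/5)ε). Then 0 < |w + 4| < δ forces both bounds, so |(2w - 9)/(w - 2) − (17/6)| < ε.

δ = min(3, (18/5)ε)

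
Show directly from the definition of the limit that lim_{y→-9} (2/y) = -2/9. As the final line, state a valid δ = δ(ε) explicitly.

Let ε > 0. We seek δ > 0 such that 0 < |y + 9| < δ implies |2/y + 2/9| < ε.
|2/y + 2/9| = 2·|-9 − y|/(9·|y|) = 2|y + 9|/(9|y|).
Restrict δ ≤ 9/2. Then |y + 9| < 9/2 gives |y| > 9/2, so 9|y| > 81/2.
Then |2/y + 2/9| < 2|y + 9|/(81/2), which is < ε when |y + 9| < (81/4)ε.
Take δ = min(9/2, (81/4)ε). Then 0 < |y + 9| < δ gives both |y + 9| < 9/2 and |y + 9| < (81/4)ε, so |2/y + 2/9| < ε.

δ = min(9/2, (81/4)ε)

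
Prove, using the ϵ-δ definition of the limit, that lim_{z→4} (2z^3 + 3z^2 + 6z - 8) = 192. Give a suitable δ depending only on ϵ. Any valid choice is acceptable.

δ = min(1, ϵ/155)

Suppose ϵ > 0. We want δ > 0 such that 0 < |z − 4| < δ implies |(2z^3 + 3z^2 + 6z - 8) − 192| < ϵ.
(2z^3 + 3z^2 + 6z - 8) − 192 = 2z^3 + 3z^2 + 6z - 200 = (z − 4)(2z^2 + 11z + 50).
So |(2z^3 + 3z^2 + 6z - 8) − 192| = |z − 4|·|2z^2 + 11z + 50|.
Assume first that |z − 4| < 1, so |z| < 5. Then |2z^2 + 11z + 50| ≤ 2·5^2 + 11·5 + 50 = 155.
Hence |(2z^3 + 3z^2 + 6z - 8) − 192| ≤ 155|z − 4| < ϵ provided |z − 4| < ϵ/155.
Take δ = min(1, ϵ/155). Then 0 < |z − 4| < δ gives both |z − 4| < 1 and |z − 4| < ϵ/155, so |(2z^3 + 3z^2 + 6z - 8) − 192| < ϵ.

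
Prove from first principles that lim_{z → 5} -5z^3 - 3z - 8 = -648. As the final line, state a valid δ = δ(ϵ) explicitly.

Let ϵ > 0 be given. We want δ > 0 such that 0 < |z − 5| < δ implies |(-5z^3 - 3z - 8) + 648| < ϵ.
(-5z^3 - 3z - 8) + 648 = -5z^3 - 3z + 640 = (z − 5)(-5z^2 - 25z - 128).
So |(-5z^3 - 3z - 8) + 648| = |z − 5|·|-5z^2 - 25z - 128|.
Assume first that |z − 5| < 1, so |z| < 6. Then |-5z^2 - 25z - 128| ≤ 5·6^2 + 25·6 + 128 = 458.
Hence |(-5z^3 - 3z - 8) + 648| ≤ 458|z − 5| < ϵ provided |z − 5| < ϵ/458.
Choosing δ = min(1, ϵ/458) ensures both conditions, hence |(-5z^3 - 3z - 8) + 648| < ϵ.

δ = min(1, ϵ/458)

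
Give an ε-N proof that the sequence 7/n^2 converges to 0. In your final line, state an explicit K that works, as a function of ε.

K = (7/ε)^{1/2}

Suppose ε > 0. For n ≥ 1, |7/n^2 − 0| = 7/n^2.
7/n^2 < ε ⇔ n^2 > 7/ε ⇔ n > (7/ε)^{1/2}.
Take K = (7/ε)^{1/2}. Then n > K implies 7/n^2 < ε.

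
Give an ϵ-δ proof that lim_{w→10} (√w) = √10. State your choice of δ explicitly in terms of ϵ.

Suppose ϵ > 0. We want δ > 0 such that 0 < |w − 10| < δ implies |√w − √10| < ϵ.
Multiplying by the conjugate, |√w − √10| = |w − 10|/(√w + √10).
Restrict δ ≤ 10 so that |w − 10| < 10 forces w > 0, and then √w + √10 > √10.
Hence |√w − √10| < |w − 10|/√10, which is < ϵ once |w − 10| < √10·ϵ.
Take δ = min(10, √10·ϵ). If 0 < |w − 10| < δ then w > 0 and |√w − √10| < |w − 10|/√10 < ϵ.

δ = min(10, √10·ϵ)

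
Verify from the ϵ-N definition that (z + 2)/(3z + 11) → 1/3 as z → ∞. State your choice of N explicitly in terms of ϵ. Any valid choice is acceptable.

Fix ϵ > 0. We seek N > 0 such that z > N implies |(z + 2)/(3z + 11) − (1/3)| < ϵ.
(z + 2)/(3z + 11) − (1/3) = (3(z + 2) − (3z + 11)) / (3(3z + 11)) = -5/(3(3z + 11)).
For z > 0 we have 3z + 11 > 3z, so |(z + 2)/(3z + 11) − (1/3)| = 5/(3(3z + 11)) < 5/(3·3z) = (5/9)/z.
Thus |(z + 2)/(3z + 11) − (1/3)| < ϵ whenever z > (5/9)/ϵ.
Take N = (5/9)/ϵ. If z > N then |(z + 2)/(3z + 11) − (1/3)| < (5/9)/z < ϵ.

N = (5/9)/ϵ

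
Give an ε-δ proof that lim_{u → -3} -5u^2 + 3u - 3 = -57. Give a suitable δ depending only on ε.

Fix ε > 0. We want δ > 0 such that 0 < |u + 3| < δ implies |(-5u^2 + 3u - 3) + 57| < ε.
(-5u^2 + 3u - 3) + 57 = -5u^2 + 3u + 54 = (u + 3)(-5u + 18).
So |(-5u^2 + 3u - 3) + 57| = |u + 3|·|-5u + 18|.
Require δ ≤ 1. Then |u + 3| < 1 gives |u| < 4, and by the triangle inequality |-5u + 18| ≤ 5·4 + 18 = 38.
Hence |(-5u^2 + 3u - 3) + 57| ≤ 38|u + 3| < ε provided |u + 3| < ε/38.
Choosing δ = min(1, ε/38) ensures both conditions, hence |(-5u^2 + 3u - 3) + 57| < ε.

δ = min(1, ε/38)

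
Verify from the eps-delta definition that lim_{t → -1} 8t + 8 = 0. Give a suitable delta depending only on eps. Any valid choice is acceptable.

Let eps > 0 be given. We need delta > 0 so that 0 < |t + 1| < delta implies |(8t + 8)| < eps.
Since (8t + 8) = 8(t + 1), we have |(8t + 8)| = 8|t + 1|.
So 8|t + 1| < eps exactly when |t + 1| < eps/8.
Choosing delta = eps/8 gives |(8t + 8)| = 8|t + 1| < eps whenever |t + 1| < delta.

delta = eps/8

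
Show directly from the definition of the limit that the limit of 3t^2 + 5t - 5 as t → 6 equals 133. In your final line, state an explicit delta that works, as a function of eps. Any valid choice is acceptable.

delta = min(2, eps/47)

Let eps > 0 be given. We want delta > 0 such that 0 < |t − 6| < delta implies |(3t^2 + 5t - 5) − 133| < eps.
(3t^2 + 5t - 5) − 133 = 3t^2 + 5t - 138 = (t − 6)(3t + 23).
So |(3t^2 + 5t - 5) − 133| = |t − 6|·|3t + 23|.
Assume first that |t − 6| < 2, so |t| < 8. Then |3t + 23| ≤ 3·8 + 23 = 47.
Hence |(3t^2 + 5t - 5) − 133| ≤ 47|t − 6| < eps provided |t − 6| < eps/47.
Choosing delta = min(2, eps/47) ensures both conditions, hence |(3t^2 + 5t - 5) − 133| < eps.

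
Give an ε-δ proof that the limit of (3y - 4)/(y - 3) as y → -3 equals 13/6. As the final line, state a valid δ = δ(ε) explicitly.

Fix ε > 0. We want δ > 0 with 0 < |y + 3| < δ ⇒ |(3y - 4)/(y - 3) − (13/6)| < ε.
Combining over a common denominator, (3y - 4)/(y - 3) − (13/6) = [(3y - 4)·(-6) − (-13)·(y - 3)] / [(-6)·(y - 3)] = -5(y + 3) / ((-6)(y - 3)).
So |(3y - 4)/(y - 3) − (13/6)| = 5|y + 3| / (6·|y − 3|).
Restrict δ ≤ 3. Then |y + 3| < 3 gives |y − 3| = |(y + 3) + (-6)| ≥ 6 − 3 = 3.
Hence |(3y - 4)/(y - 3) − (13/6)| < 5|y + 3|/(6·3) = (5/18)|y + 3|, which is < ε once |y + 3| < (18/5)ε.
Take δ = min(3, (18/5)ε). Then 0 < |y + 3| < δ forces both bounds, so |(3y - 4)/(y - 3) − (13/6)| < ε.

δ = min(3, (18/5)ε)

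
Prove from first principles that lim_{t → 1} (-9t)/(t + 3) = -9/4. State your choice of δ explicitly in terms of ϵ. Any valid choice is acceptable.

Suppose ϵ > 0. We want δ > 0 with 0 < |t − 1| < δ ⇒ |(-9t)/(t + 3) + 9/4| < ϵ.
Combining over a common denominator, (-9t)/(t + 3) + 9/4 = [(-9t)·4 − (-9)·(t + 3)] / [4·(t + 3)] = -27(t − 1) / (4(t + 3)).
So |(-9t)/(t + 3) + 9/4| = 27|t − 1| / (4·|t + 3|).
Restrict δ ≤ 2. Then |t − 1| < 2 gives |t + 3| = |(t − 1) + 4| ≥ 4 − 2 = 2.
Hence |(-9t)/(t + 3) + 9/4| < 27|t − 1|/(4·2) = (27/8)|t − 1|, which is < ϵ once |t − 1| < (8/27)ϵ.
Take δ = min(2, (8/27)ϵ). Then 0 < |t − 1| < δ forces both bounds, so |(-9t)/(t + 3) + 9/4| < ϵ.

δ = min(2, (8/27)ϵ)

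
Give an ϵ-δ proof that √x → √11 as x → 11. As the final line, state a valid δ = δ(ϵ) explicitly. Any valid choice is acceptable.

Fix ϵ > 0. We want δ > 0 such that 0 < |x − 11| < δ implies |√x − √11| < ϵ.
Rationalise: √x − √11 = (x − 11)/(√x + √11), so |√x − √11| = |x − 11|/(√x + √11).
Restrict δ ≤ 11 so that |x − 11| < 11 forces x > 0, and then √x + √11 > √11.
Hence |√x − √11| < |x − 11|/√11, which is < ϵ once |x − 11| < √11·ϵ.
Take δ = min(11, √11·ϵ). If 0 < |x − 11| < δ then x > 0 and |√x − √11| < |x − 11|/√11 < ϵ.

δ = min(11, √11·ϵ)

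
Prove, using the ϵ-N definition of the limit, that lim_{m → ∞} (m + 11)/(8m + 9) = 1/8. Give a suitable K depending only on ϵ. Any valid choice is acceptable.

K = (79/64)/ϵ

Let ϵ > 0 be given. For m ≥ 1, |(m + 11)/(8m + 9) − (1/8)| = |79|/(8(8m + 9)) = 79/(8(8m + 9)).
Since 8m + 9 ≥ 8m for m ≥ 1, this is ≤ 79/(8·8m) = (79/64)/m.
So |(m + 11)/(8m + 9) − (1/8)| < ϵ whenever m > (79/64)/ϵ.
Take K = (79/64)/ϵ. If m > K then |(m + 11)/(8m + 9) − (1/8)| ≤ (79/64)/m < ϵ.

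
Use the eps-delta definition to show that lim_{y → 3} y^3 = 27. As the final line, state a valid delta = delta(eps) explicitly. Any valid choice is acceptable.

Fix eps > 0. We seek delta > 0 with 0 < |y − 3| < delta ⇒ |y^3 − 27| < eps.
Factor: y^3 − 27 = (y − 3)(y^2 + 3y + 9), so |y^3 − 27| = |y − 3|·|y^2 + 3y + 9|.
Impose delta ≤ 1 so that |y| < 4; then |y^2 + 3y + 9| ≤ 37.
Hence |y^3 − 27| ≤ 37|y − 3|, which is < eps once |y − 3| < eps/37.
Take delta = min(1, eps/37). If 0 < |y − 3| < delta then both bounds hold and |y^3 − 27| ≤ 37|y − 3| < 37·(eps/37) = eps.

delta = min(1, eps/37)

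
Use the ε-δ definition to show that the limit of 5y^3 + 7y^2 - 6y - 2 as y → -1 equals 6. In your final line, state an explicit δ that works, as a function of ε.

δ = min(2, ε/59)

Let ε > 0 be given. We want δ > 0 such that 0 < |y + 1| < δ implies |(5y^3 + 7y^2 - 6y - 2) − 6| < ε.
(5y^3 + 7y^2 - 6y - 2) − 6 = 5y^3 + 7y^2 - 6y - 8 = (y + 1)(5y^2 + 2y - 8).
So |(5y^3 + 7y^2 - 6y - 2) − 6| = |y + 1|·|5y^2 + 2y - 8|.
Assume first that |y + 1| < 2, so |y| < 3. Then |5y^2 + 2y - 8| ≤ 5·3^2 + 2·3 + 8 = 59.
Hence |(5y^3 + 7y^2 - 6y - 2) − 6| ≤ 59|y + 1| < ε provided |y + 1| < ε/59.
Choosing δ = min(2, ε/59) ensures both conditions, hence |(5y^3 + 7y^2 - 6y - 2) − 6| < ε.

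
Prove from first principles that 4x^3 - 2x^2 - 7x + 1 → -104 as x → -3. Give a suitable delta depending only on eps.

Let eps > 0. We want delta > 0 such that 0 < |x + 3| < delta implies |(4x^3 - 2x^2 - 7x + 1) + 104| < eps.
(4x^3 - 2x^2 - 7x + 1) + 104 = 4x^3 - 2x^2 - 7x + 105 = (x + 3)(4x^2 - 14x + 35).
So |(4x^3 - 2x^2 - 7x + 1) + 104| = |x + 3|·|4x^2 - 14x + 35|.
Assume first that |x + 3| < 1, so |x| < 4. Then |4x^2 - 14x + 35| ≤ 4·4^2 + 14·4 + 35 = 155.
Hence |(4x^3 - 2x^2 - 7x + 1) + 104| ≤ 155|x + 3| < eps provided |x + 3| < eps/155.
Take delta = min(1, eps/155). Then 0 < |x + 3| < delta gives both |x + 3| < 1 and |x + 3| < eps/155, so |(4x^3 - 2x^2 - 7x + 1) + 104| < eps.

delta = min(1, eps/155)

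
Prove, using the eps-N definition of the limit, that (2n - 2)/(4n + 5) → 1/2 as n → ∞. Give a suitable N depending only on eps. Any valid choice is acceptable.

Suppose eps > 0. For n ≥ 1, |(2n - 2)/(4n + 5) − (1/2)| = |-18|/(4(4n + 5)) = 18/(4(4n + 5)).
Since 4n + 5 ≥ 4n for n ≥ 1, this is ≤ 18/(4·4n) = (9/8)/n.
So |(2n - 2)/(4n + 5) − (1/2)| < eps whenever n > (9/8)/eps.
Take N = (9/8)/eps. If n > N then |(2n - 2)/(4n + 5) − (1/2)| ≤ (9/8)/n < eps.

N = (9/8)/eps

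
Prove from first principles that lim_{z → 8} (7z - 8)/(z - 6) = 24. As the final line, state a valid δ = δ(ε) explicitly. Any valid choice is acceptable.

δ = min(1, (1/17)ε)

Fix ε > 0. We want δ > 0 with 0 < |z − 8| < δ ⇒ |(7z - 8)/(z - 6) − 24| < ε.
Combining over a common denominator, (7z - 8)/(z - 6) − 24 = [(7z - 8)·2 − 48·(z - 6)] / [2·(z - 6)] = -34(z − 8) / (2(z - 6)).
So |(7z - 8)/(z - 6) − 24| = 34|z − 8| / (2·|z − 6|).
Require δ ≤ 1, so |z − 6| ≥ |2| − |z − 8| > 2 − 1 = 1.
Hence |(7z - 8)/(z - 6) − 24| < 34|z − 8|/(2·1) = 17|z − 8|, which is < ε once |z − 8| < (1/17)ε.
Take δ = min(1, (1/17)ε). Then 0 < |z − 8| < δ forces both bounds, so |(7z - 8)/(z - 6) − 24| < ε.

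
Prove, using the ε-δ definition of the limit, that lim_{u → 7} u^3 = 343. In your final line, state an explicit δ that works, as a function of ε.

δ = min(2, ε/193)

Fix ε > 0. We seek δ > 0 with 0 < |u − 7| < δ ⇒ |u^3 − 343| < ε.
Factor: u^3 − 343 = (u − 7)(u^2 + 7u + 49), so |u^3 − 343| = |u − 7|·|u^2 + 7u + 49|.
Impose δ ≤ 2 so that |u| < 9; then |u^2 + 7u + 49| ≤ 193.
Hence |u^3 − 343| ≤ 193|u − 7|, which is < ε once |u − 7| < ε/193.
Take δ = min(2, ε/193). If 0 < |u − 7| < δ then both bounds hold and |u^3 − 343| ≤ 193|u − 7| < 193·(ε/193) = ε.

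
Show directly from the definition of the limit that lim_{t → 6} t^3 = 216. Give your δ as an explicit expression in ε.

Let ε > 0. We seek δ > 0 with 0 < |t − 6| < δ ⇒ |t^3 − 216| < ε.
Factor: t^3 − 216 = (t − 6)(t^2 + 6t + 36), so |t^3 − 216| = |t − 6|·|t^2 + 6t + 36|.
Restrict δ ≤ 1. Then |t − 6| < 1 gives |t| < 7, so by the triangle inequality |t^2 + 6t + 36| ≤ 7^2 + 6·7 + 36 = 127.
Hence |t^3 − 216| ≤ 127|t − 6|, which is < ε once |t − 6| < ε/127.
Take δ = min(1, ε/127). If 0 < |t − 6| < δ then both bounds hold and |t^3 − 216| ≤ 127|t − 6| < 127·(ε/127) = ε.

δ = min(1, ε/127)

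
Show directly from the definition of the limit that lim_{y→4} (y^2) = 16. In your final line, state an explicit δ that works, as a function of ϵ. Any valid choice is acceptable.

δ = min(1, ϵ/9)

Suppose ϵ > 0. We seek δ > 0 with 0 < |y − 4| < δ ⇒ |y^2 − 16| < ϵ.
Factor: y^2 − 16 = (y − 4)(y + 4), so |y^2 − 16| = |y − 4|·|y + 4|.
Restrict δ ≤ 1. Then |y − 4| < 1 gives |y| < 5, so by the triangle inequality |y + 4| ≤ 5 + 4 = 9.
Hence |y^2 − 16| ≤ 9|y − 4|, which is < ϵ once |y − 4| < ϵ/9.
Take δ = min(1, ϵ/9). If 0 < |y − 4| < δ then both bounds hold and |y^2 − 16| ≤ 9|y − 4| < 9·(ϵ/9) = ϵ.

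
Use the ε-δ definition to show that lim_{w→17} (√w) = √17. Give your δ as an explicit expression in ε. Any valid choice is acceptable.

Let ε > 0. We want δ > 0 such that 0 < |w − 17| < δ implies |√w − √17| < ε.
Rationalise: √w − √17 = (w − 17)/(√w + √17), so |√w − √17| = |w − 17|/(√w + √17).
Restrict δ ≤ 17 so that |w − 17| < 17 forces w > 0, and then √w + √17 > √17.
Hence |√w − √17| < |w − 17|/√17, which is < ε once |w − 17| < √17·ε.
Take δ = min(17, √17·ε). If 0 < |w − 17| < δ then w > 0 and |√w − √17| < |w − 17|/√17 < ε.

δ = min(17, √17·ε)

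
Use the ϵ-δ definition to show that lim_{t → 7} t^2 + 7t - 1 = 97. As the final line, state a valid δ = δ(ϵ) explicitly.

δ = min(2, ϵ/23)

Suppose ϵ > 0. We want δ > 0 such that 0 < |t − 7| < δ implies |(t^2 + 7t - 1) − 97| < ϵ.
(t^2 + 7t - 1) − 97 = t^2 + 7t - 98 = (t − 7)(t + 14).
So |(t^2 + 7t - 1) − 97| = |t − 7|·|t + 14|.
Require δ ≤ 2. Then |t − 7| < 2 gives |t| < 9, and by the triangle inequality |t + 14| ≤ 9 + 14 = 23.
Hence |(t^2 + 7t - 1) − 97| ≤ 23|t − 7| < ϵ provided |t − 7| < ϵ/23.
Take δ = min(2, ϵ/23). Then 0 < |t − 7| < δ gives both |t − 7| < 2 and |t − 7| < ϵ/23, so |(t^2 + 7t - 1) − 97| < ϵ.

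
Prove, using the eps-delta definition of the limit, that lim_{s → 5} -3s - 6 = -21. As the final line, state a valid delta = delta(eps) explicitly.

Let eps > 0 be given. We need delta > 0 so that 0 < |s − 5| < delta implies |(-3s - 6) + 21| < eps.
Since (-3s - 6) + 21 = -3(s − 5), we have |(-3s - 6) + 21| = 3|s − 5|.
Thus it suffices that |s − 5| < eps/3.
Choosing delta = eps/3 gives |(-3s - 6) + 21| = 3|s − 5| < eps whenever |s − 5| < delta.

delta = eps/3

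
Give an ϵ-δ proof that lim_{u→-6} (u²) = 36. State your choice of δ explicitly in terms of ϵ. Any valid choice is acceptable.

δ = min(1, ϵ/13)

Suppose ϵ > 0. We seek δ > 0 with 0 < |u + 6| < δ ⇒ |u² − 36| < ϵ.
Factor: u² − 36 = (u + 6)(u - 6), so |u² − 36| = |u + 6|·|u - 6|.
Impose δ ≤ 1 so that |u| < 7; then |u - 6| ≤ 13.
Hence |u² − 36| ≤ 13|u + 6|, which is < ϵ once |u + 6| < ϵ/13.
Take δ = min(1, ϵ/13). If 0 < |u + 6| < δ then both bounds hold and |u² − 36| ≤ 13|u + 6| < 13·(ϵ/13) = ϵ.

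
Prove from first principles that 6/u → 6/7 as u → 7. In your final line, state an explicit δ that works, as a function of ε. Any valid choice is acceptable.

δ = min(7/2, (49/12)ε)

Fix ε > 0. We seek δ > 0 such that 0 < |u − 7| < δ implies |6/u − (6/7)| < ε.
|6/u − (6/7)| = 6·|7 − u|/(7·|u|) = 6|u − 7|/(7|u|).
Restrict δ ≤ 7/2. Then |u − 7| < 7/2 gives |u| > 7/2, so 7|u| > 49/2.
Then |6/u − (6/7)| < 6|u − 7|/(49/2), which is < ε when |u − 7| < (49/12)ε.
Take δ = min(7/2, (49/12)ε). Then 0 < |u − 7| < δ gives both |u − 7| < 7/2 and |u − 7| < (49/12)ε, so |6/u − (6/7)| < ε.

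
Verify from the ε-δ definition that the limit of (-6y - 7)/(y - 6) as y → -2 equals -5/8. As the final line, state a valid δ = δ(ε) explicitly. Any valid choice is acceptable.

Let ε > 0. We want δ > 0 with 0 < |y + 2| < δ ⇒ |(-6y - 7)/(y - 6) + 5/8| < ε.
Combining over a common denominator, (-6y - 7)/(y - 6) + 5/8 = [(-6y - 7)·(-8) − 5·(y - 6)] / [(-8)·(y - 6)] = 43(y + 2) / ((-8)(y - 6)).
So |(-6y - 7)/(y - 6) + 5/8| = 43|y + 2| / (8·|y − 6|).
Require δ ≤ 4, so |y − 6| ≥ |-8| − |y + 2| > 8 − 4 = 4.
Hence |(-6y - 7)/(y - 6) + 5/8| < 43|y + 2|/(8·4) = (43/32)|y + 2|, which is < ε once |y + 2| < (32/43)ε.
Take δ = min(4, (32/43)ε). Then 0 < |y + 2| < δ forces both bounds, so |(-6y - 7)/(y - 6) + 5/8| < ε.

δ = min(4, (32/43)ε)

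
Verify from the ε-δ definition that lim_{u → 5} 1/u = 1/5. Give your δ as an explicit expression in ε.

δ = min(5/2, (25/2)ε)

Suppose ε > 0. We seek δ > 0 such that 0 < |u − 5| < δ implies |1/u − (1/5)| < ε.
|1/u − (1/5)| = |5 − u|/(5·|u|) = |u − 5|/(5|u|).
Restrict δ ≤ 5/2. Then |u − 5| < 5/2 gives |u| > 5/2, so 5|u| > 25/2.
Then |1/u − (1/5)| < |u − 5|/(25/2), which is < ε when |u − 5| < (25/2)ε.
Take δ = min(5/2, (25/2)ε). Then 0 < |u − 5| < δ gives both |u − 5| < 5/2 and |u − 5| < (25/2)ε, so |1/u − (1/5)| < ε.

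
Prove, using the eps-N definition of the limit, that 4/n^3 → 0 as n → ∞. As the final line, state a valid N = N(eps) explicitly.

Suppose eps > 0. For n ≥ 1, |4/n^3 − 0| = 4/n^3.
4/n^3 < eps ⇔ n^3 > 4/eps ⇔ n > (4/eps)^{1/3}.
Take N = (4/eps)^{1/3}. Then n > N implies 4/n^3 < eps.

N = (4/eps)^{1/3}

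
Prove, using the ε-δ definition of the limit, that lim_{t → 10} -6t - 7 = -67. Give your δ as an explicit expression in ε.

Let ε > 0 be given. We need δ > 0 so that 0 < |t − 10| < δ implies |(-6t - 7) + 67| < ε.
Since (-6t - 7) + 67 = -6(t − 10), we have |(-6t - 7) + 67| = 6|t − 10|.
Thus it suffices that |t − 10| < ε/6.
Choosing δ = ε/6 gives |(-6t - 7) + 67| = 6|t − 10| < ε whenever |t − 10| < δ.

δ = ε/6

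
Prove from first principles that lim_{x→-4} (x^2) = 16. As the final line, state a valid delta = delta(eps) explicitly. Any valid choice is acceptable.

delta = min(2, eps/10)

Suppose eps > 0. We seek delta > 0 with 0 < |x + 4| < delta ⇒ |x^2 − 16| < eps.
Factor: x^2 − 16 = (x + 4)(x - 4), so |x^2 − 16| = |x + 4|·|x - 4|.
Impose delta ≤ 2 so that |x| < 6; then |x - 4| ≤ 10.
Hence |x^2 − 16| ≤ 10|x + 4|, which is < eps once |x + 4| < eps/10.
Take delta = min(2, eps/10). If 0 < |x + 4| < delta then both bounds hold and |x^2 − 16| ≤ 10|x + 4| < 10·(eps/10) = eps.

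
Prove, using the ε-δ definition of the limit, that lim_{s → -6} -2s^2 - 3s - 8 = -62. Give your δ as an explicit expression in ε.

Let ε > 0. We want δ > 0 such that 0 < |s + 6| < δ implies |(-2s^2 - 3s - 8) + 62| < ε.
(-2s^2 - 3s - 8) + 62 = -2s^2 - 3s + 54 = (s + 6)(-2s + 9).
So |(-2s^2 - 3s - 8) + 62| = |s + 6|·|-2s + 9|.
Assume first that |s + 6| < 1, so |s| < 7. Then |-2s + 9| ≤ 2·7 + 9 = 23.
Hence |(-2s^2 - 3s - 8) + 62| ≤ 23|s + 6| < ε provided |s + 6| < ε/23.
Take δ = min(1, ε/23). Then 0 < |s + 6| < δ gives both |s + 6| < 1 and |s + 6| < ε/23, so |(-2s^2 - 3s - 8) + 62| < ε.

δ = min(1, ε/23)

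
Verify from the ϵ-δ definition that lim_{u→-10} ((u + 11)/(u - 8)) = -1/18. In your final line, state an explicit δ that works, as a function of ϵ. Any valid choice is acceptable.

δ = min(9, (162/19)ϵ)

Suppose ϵ > 0. We want δ > 0 with 0 < |u + 10| < δ ⇒ |(u + 11)/(u - 8) + 1/18| < ϵ.
Combining over a common denominator, (u + 11)/(u - 8) + 1/18 = [(u + 11)·(-18) − 1·(u - 8)] / [(-18)·(u - 8)] = -19(u + 10) / ((-18)(u - 8)).
So |(u + 11)/(u - 8) + 1/18| = 19|u + 10| / (18·|u − 8|).
Require δ ≤ 9, so |u − 8| ≥ |-18| − |u + 10| > 18 − 9 = 9.
Hence |(u + 11)/(u - 8) + 1/18| < 19|u + 10|/(18·9) = (19/162)|u + 10|, which is < ϵ once |u + 10| < (162/19)ϵ.
Take δ = min(9, (162/19)ϵ). Then 0 < |u + 10| < δ forces both bounds, so |(u + 11)/(u - 8) + 1/18| < ϵ.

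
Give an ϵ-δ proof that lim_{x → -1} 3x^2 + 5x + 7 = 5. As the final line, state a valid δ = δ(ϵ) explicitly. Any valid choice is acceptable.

δ = min(1, ϵ/8)

Let ϵ > 0. We want δ > 0 such that 0 < |x + 1| < δ implies |(3x^2 + 5x + 7) − 5| < ϵ.
(3x^2 + 5x + 7) − 5 = 3x^2 + 5x + 2 = (x + 1)(3x + 2).
So |(3x^2 + 5x + 7) − 5| = |x + 1|·|3x + 2|.
Require δ ≤ 1. Then |x + 1| < 1 gives |x| < 2, and by the triangle inequality |3x + 2| ≤ 3·2 + 2 = 8.
Hence |(3x^2 + 5x + 7) − 5| ≤ 8|x + 1| < ϵ provided |x + 1| < ϵ/8.
Take δ = min(1, ϵ/8). Then 0 < |x + 1| < δ gives both |x + 1| < 1 and |x + 1| < ϵ/8, so |(3x^2 + 5x + 7) − 5| < ϵ.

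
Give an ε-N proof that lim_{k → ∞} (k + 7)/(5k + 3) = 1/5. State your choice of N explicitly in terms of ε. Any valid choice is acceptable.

Fix ε > 0. For k ≥ 1, |(k + 7)/(5k + 3) − (1/5)| = |32|/(5(5k + 3)) = 32/(5(5k + 3)).
Since 5k + 3 ≥ 5k for k ≥ 1, this is ≤ 32/(5·5k) = (32/25)/k.
So |(k + 7)/(5k + 3) − (1/5)| < ε whenever k > (32/25)/ε.
Take N = (32/25)/ε. If k > N then |(k + 7)/(5k + 3) − (1/5)| ≤ (32/25)/k < ε.

N = (32/25)/ε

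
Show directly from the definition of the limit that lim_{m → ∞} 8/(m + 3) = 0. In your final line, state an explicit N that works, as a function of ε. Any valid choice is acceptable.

Suppose ε > 0. For m ≥ 1, |8/(m + 3) − 0| = 8/(m + 3) ≤ 8/m.
We need 8/m < ε, i.e. m > 8/ε.
Take N = 8/ε. If m > N then |8/(m + 3)| ≤ 8/m < ε.

N = 8/ε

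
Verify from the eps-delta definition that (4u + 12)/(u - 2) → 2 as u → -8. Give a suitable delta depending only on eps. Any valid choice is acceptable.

delta = min(5, (5/2)eps)

Suppose eps > 0. We want delta > 0 with 0 < |u + 8| < delta ⇒ |(4u + 12)/(u - 2) − 2| < eps.
Combining over a common denominator, (4u + 12)/(u - 2) − 2 = [(4u + 12)·(-10) − (-20)·(u - 2)] / [(-10)·(u - 2)] = -20(u + 8) / ((-10)(u - 2)).
So |(4u + 12)/(u - 2) − 2| = 20|u + 8| / (10·|u − 2|).
Restrict delta ≤ 5. Then |u + 8| < 5 gives |u − 2| = |(u + 8) + (-10)| ≥ 10 − 5 = 5.
Hence |(4u + 12)/(u - 2) − 2| < 20|u + 8|/(10·5) = (2/5)|u + 8|, which is < eps once |u + 8| < (5/2)eps.
Take delta = min(5, (5/2)eps). Then 0 < |u + 8| < delta forces both bounds, so |(4u + 12)/(u - 2) − 2| < eps.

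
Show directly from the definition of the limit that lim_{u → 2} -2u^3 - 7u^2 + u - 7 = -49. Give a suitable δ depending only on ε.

Let ε > 0 be given. We want δ > 0 such that 0 < |u − 2| < δ implies |(-2u^3 - 7u^2 + u - 7) + 49| < ε.
(-2u^3 - 7u^2 + u - 7) + 49 = -2u^3 - 7u^2 + u + 42 = (u − 2)(-2u^2 - 11u - 21).
So |(-2u^3 - 7u^2 + u - 7) + 49| = |u − 2|·|-2u^2 - 11u - 21|.
Require δ ≤ 2. Then |u − 2| < 2 gives |u| < 4, and by the triangle inequality |-2u^2 - 11u - 21| ≤ 2·4^2 + 11·4 + 21 = 97.
Hence |(-2u^3 - 7u^2 + u - 7) + 49| ≤ 97|u − 2| < ε provided |u − 2| < ε/97.
Choosing δ = min(2, ε/97) ensures both conditions, hence |(-2u^3 - 7u^2 + u - 7) + 49| < ε.

δ = min(2, ε/97)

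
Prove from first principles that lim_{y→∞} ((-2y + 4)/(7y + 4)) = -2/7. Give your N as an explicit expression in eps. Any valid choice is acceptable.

N = (36/49)/eps

Let eps > 0 be given. We seek N > 0 such that y > N implies |(-2y + 4)/(7y + 4) + 2/7| < eps.
(-2y + 4)/(7y + 4) + 2/7 = (7(-2y + 4) − (-2)(7y + 4)) / (7(7y + 4)) = 36/(7(7y + 4)).
For y > 0 we have 7y + 4 > 7y, so |(-2y + 4)/(7y + 4) + 2/7| = 36/(7(7y + 4)) < 36/(7·7y) = (36/49)/y.
Thus |(-2y + 4)/(7y + 4) + 2/7| < eps whenever y > (36/49)/eps.
Take N = (36/49)/eps. If y > N then |(-2y + 4)/(7y + 4) + 2/7| < (36/49)/y < eps.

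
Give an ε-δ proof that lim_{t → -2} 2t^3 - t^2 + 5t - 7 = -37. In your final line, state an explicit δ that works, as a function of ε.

Fix ε > 0. We want δ > 0 such that 0 < |t + 2| < δ implies |(2t^3 - t^2 + 5t - 7) + 37| < ε.
(2t^3 - t^2 + 5t - 7) + 37 = 2t^3 - t^2 + 5t + 30 = (t + 2)(2t^2 - 5t + 15).
So |(2t^3 - t^2 + 5t - 7) + 37| = |t + 2|·|2t^2 - 5t + 15|.
Assume first that |t + 2| < 2, so |t| < 4. Then |2t^2 - 5t + 15| ≤ 2·4^2 + 5·4 + 15 = 67.
Hence |(2t^3 - t^2 + 5t - 7) + 37| ≤ 67|t + 2| < ε provided |t + 2| < ε/67.
Choosing δ = min(2, ε/67) ensures both conditions, hence |(2t^3 - t^2 + 5t - 7) + 37| < ε.

δ = min(2, ε/67)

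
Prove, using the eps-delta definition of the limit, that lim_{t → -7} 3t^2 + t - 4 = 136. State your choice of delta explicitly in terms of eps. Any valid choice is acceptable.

delta = min(1, eps/44)

Suppose eps > 0. We want delta > 0 such that 0 < |t + 7| < delta implies |(3t^2 + t - 4) − 136| < eps.
(3t^2 + t - 4) − 136 = 3t^2 + t - 140 = (t + 7)(3t - 20).
So |(3t^2 + t - 4) − 136| = |t + 7|·|3t - 20|.
Require delta ≤ 1. Then |t + 7| < 1 gives |t| < 8, and by the triangle inequality |3t - 20| ≤ 3·8 + 20 = 44.
Hence |(3t^2 + t - 4) − 136| ≤ 44|t + 7| < eps provided |t + 7| < eps/44.
Take delta = min(1, eps/44). Then 0 < |t + 7| < delta gives both |t + 7| < 1 and |t + 7| < eps/44, so |(3t^2 + t - 4) − 136| < eps.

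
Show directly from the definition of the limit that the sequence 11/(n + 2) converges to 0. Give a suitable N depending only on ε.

N = 11/ε

Suppose ε > 0. For n ≥ 1, |11/(n + 2) − 0| = 11/(n + 2) ≤ 11/n.
We need 11/n < ε, i.e. n > 11/ε.
Take N = 11/ε. If n > N then |11/(n + 2)| ≤ 11/n < ε.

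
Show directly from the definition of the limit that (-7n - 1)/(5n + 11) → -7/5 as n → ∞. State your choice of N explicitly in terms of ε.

Let ε > 0 be given. For n ≥ 1, |(-7n - 1)/(5n + 11) + 7/5| = |72|/(5(5n + 11)) = 72/(5(5n + 11)).
Since 5n + 11 ≥ 5n for n ≥ 1, this is ≤ 72/(5·5n) = (72/25)/n.
So |(-7n - 1)/(5n + 11) + 7/5| < ε whenever n > (72/25)/ε.
Take N = (72/25)/ε. If n > N then |(-7n - 1)/(5n + 11) + 7/5| ≤ (72/25)/n < ε.

N = (72/25)/ε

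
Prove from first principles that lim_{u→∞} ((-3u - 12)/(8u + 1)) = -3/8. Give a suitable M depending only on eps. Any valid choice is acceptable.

M = (93/64)/eps

Fix eps > 0. We seek M > 0 such that u > M implies |(-3u - 12)/(8u + 1) + 3/8| < eps.
(-3u - 12)/(8u + 1) + 3/8 = (8(-3u - 12) − (-3)(8u + 1)) / (8(8u + 1)) = -93/(8(8u + 1)).
For u > 0 we have 8u + 1 > 8u, so |(-3u - 12)/(8u + 1) + 3/8| = 93/(8(8u + 1)) < 93/(8·8u) = (93/64)/u.
Thus |(-3u - 12)/(8u + 1) + 3/8| < eps whenever u > (93/64)/eps.
Take M = (93/64)/eps. If u > M then |(-3u - 12)/(8u + 1) + 3/8| < (93/64)/u < eps.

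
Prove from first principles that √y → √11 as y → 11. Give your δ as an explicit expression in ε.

δ = min(11, √11·ε)

Let ε > 0 be given. We want δ > 0 such that 0 < |y − 11| < δ implies |√y − √11| < ε.
Rationalise: √y − √11 = (y − 11)/(√y + √11), so |√y − √11| = |y − 11|/(√y + √11).
Restrict δ ≤ 11 so that |y − 11| < 11 forces y > 0, and then √y + √11 > √11.
Hence |√y − √11| < |y − 11|/√11, which is < ε once |y − 11| < √11·ε.
Take δ = min(11, √11·ε). If 0 < |y − 11| < δ then y > 0 and |√y − √11| < |y − 11|/√11 < ε.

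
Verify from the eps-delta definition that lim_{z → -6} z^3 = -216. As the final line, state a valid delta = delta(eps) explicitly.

Suppose eps > 0. We seek delta > 0 with 0 < |z + 6| < delta ⇒ |z^3 + 216| < eps.
Factor: z^3 + 216 = (z + 6)(z^2 - 6z + 36), so |z^3 + 216| = |z + 6|·|z^2 - 6z + 36|.
Impose delta ≤ 2 so that |z| < 8; then |z^2 - 6z + 36| ≤ 148.
Hence |z^3 + 216| ≤ 148|z + 6|, which is < eps once |z + 6| < eps/148.
Take delta = min(2, eps/148). If 0 < |z + 6| < delta then both bounds hold and |z^3 + 216| ≤ 148|z + 6| < 148·(eps/148) = eps.

delta = min(2, eps/148)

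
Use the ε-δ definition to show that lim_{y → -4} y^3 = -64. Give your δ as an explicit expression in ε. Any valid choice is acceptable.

δ = min(2, ε/76)

Let ε > 0. We seek δ > 0 with 0 < |y + 4| < δ ⇒ |y^3 + 64| < ε.
Factor: y^3 + 64 = (y + 4)(y^2 - 4y + 16), so |y^3 + 64| = |y + 4|·|y^2 - 4y + 16|.
Impose δ ≤ 2 so that |y| < 6; then |y^2 - 4y + 16| ≤ 76.
Hence |y^3 + 64| ≤ 76|y + 4|, which is < ε once |y + 4| < ε/76.
Take δ = min(2, ε/76). If 0 < |y + 4| < δ then both bounds hold and |y^3 + 64| ≤ 76|y + 4| < 76·(ε/76) = ε.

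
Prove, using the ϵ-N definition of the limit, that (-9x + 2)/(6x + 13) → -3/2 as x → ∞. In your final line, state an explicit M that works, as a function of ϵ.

M = (43/12)/ϵ

Fix ϵ > 0. We seek M > 0 such that x > M implies |(-9x + 2)/(6x + 13) + 3/2| < ϵ.
(-9x + 2)/(6x + 13) + 3/2 = (6(-9x + 2) − (-9)(6x + 13)) / (6(6x + 13)) = 129/(6(6x + 13)).
For x > 0 we have 6x + 13 > 6x, so |(-9x + 2)/(6x + 13) + 3/2| = 129/(6(6x + 13)) < 129/(6·6x) = (43/12)/x.
Thus |(-9x + 2)/(6x + 13) + 3/2| < ϵ whenever x > (43/12)/ϵ.
Take M = (43/12)/ϵ. If x > M then |(-9x + 2)/(6x + 13) + 3/2| < (43/12)/x < ϵ.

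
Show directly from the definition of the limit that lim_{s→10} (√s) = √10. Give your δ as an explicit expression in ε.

δ = min(10, √10·ε)

Let ε > 0 be given. We want δ > 0 such that 0 < |s − 10| < δ implies |√s − √10| < ε.
Rationalise: √s − √10 = (s − 10)/(√s + √10), so |√s − √10| = |s − 10|/(√s + √10).
Restrict δ ≤ 10 so that |s − 10| < 10 forces s > 0, and then √s + √10 > √10.
Hence |√s − √10| < |s − 10|/√10, which is < ε once |s − 10| < √10·ε.
Take δ = min(10, √10·ε). If 0 < |s − 10| < δ then s > 0 and |√s − √10| < |s − 10|/√10 < ε.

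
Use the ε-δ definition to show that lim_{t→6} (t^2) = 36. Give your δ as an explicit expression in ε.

δ = min(1, ε/13)

Let ε > 0. We seek δ > 0 with 0 < |t − 6| < δ ⇒ |t^2 − 36| < ε.
Factor: t^2 − 36 = (t − 6)(t + 6), so |t^2 − 36| = |t − 6|·|t + 6|.
Impose δ ≤ 1 so that |t| < 7; then |t + 6| ≤ 13.
Hence |t^2 − 36| ≤ 13|t − 6|, which is < ε once |t − 6| < ε/13.
Take δ = min(1, ε/13). If 0 < |t − 6| < δ then both bounds hold and |t^2 − 36| ≤ 13|t − 6| < 13·(ε/13) = ε.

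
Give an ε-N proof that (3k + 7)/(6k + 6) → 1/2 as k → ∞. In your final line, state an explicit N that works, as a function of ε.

N = (2/3)/ε

Fix ε > 0. For k ≥ 1, |(3k + 7)/(6k + 6) − (1/2)| = |24|/(6(6k + 6)) = 24/(6(6k + 6)).
Since 6k + 6 ≥ 6k for k ≥ 1, this is ≤ 24/(6·6k) = (2/3)/k.
So |(3k + 7)/(6k + 6) − (1/2)| < ε whenever k > (2/3)/ε.
Take N = (2/3)/ε. If k > N then |(3k + 7)/(6k + 6) − (1/2)| ≤ (2/3)/k < ε.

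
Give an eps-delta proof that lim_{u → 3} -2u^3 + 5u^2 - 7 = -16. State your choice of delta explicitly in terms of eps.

Let eps > 0 be given. We want delta > 0 such that 0 < |u − 3| < delta implies |(-2u^3 + 5u^2 - 7) + 16| < eps.
(-2u^3 + 5u^2 - 7) + 16 = -2u^3 + 5u^2 + 9 = (u − 3)(-2u^2 - u - 3).
So |(-2u^3 + 5u^2 - 7) + 16| = |u − 3|·|-2u^2 - u - 3|.
Assume first that |u − 3| < 1, so |u| < 4. Then |-2u^2 - u - 3| ≤ 2·4^2 + 4 + 3 = 39.
Hence |(-2u^3 + 5u^2 - 7) + 16| ≤ 39|u − 3| < eps provided |u − 3| < eps/39.
Take delta = min(1, eps/39). Then 0 < |u − 3| < delta gives both |u − 3| < 1 and |u − 3| < eps/39, so |(-2u^3 + 5u^2 - 7) + 16| < eps.

delta = min(1, eps/39)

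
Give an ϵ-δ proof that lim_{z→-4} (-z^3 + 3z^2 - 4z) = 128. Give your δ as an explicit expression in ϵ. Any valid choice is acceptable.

δ = min(2, ϵ/110)

Let ϵ > 0 be given. We want δ > 0 such that 0 < |z + 4| < δ implies |(-z^3 + 3z^2 - 4z) − 128| < ϵ.
(-z^3 + 3z^2 - 4z) − 128 = -z^3 + 3z^2 - 4z - 128 = (z + 4)(-z^2 + 7z - 32).
So |(-z^3 + 3z^2 - 4z) − 128| = |z + 4|·|-z^2 + 7z - 32|.
Require δ ≤ 2. Then |z + 4| < 2 gives |z| < 6, and by the triangle inequality |-z^2 + 7z - 32| ≤ 6^2 + 7·6 + 32 = 110.
Hence |(-z^3 + 3z^2 - 4z) − 128| ≤ 110|z + 4| < ϵ provided |z + 4| < ϵ/110.
Take δ = min(2, ϵ/110). Then 0 < |z + 4| < δ gives both |z + 4| < 2 and |z + 4| < ϵ/110, so |(-z^3 + 3z^2 - 4z) − 128| < ϵ.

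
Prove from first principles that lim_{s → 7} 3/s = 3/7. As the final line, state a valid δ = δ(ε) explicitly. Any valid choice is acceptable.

Let ε > 0 be given. We seek δ > 0 such that 0 < |s − 7| < δ implies |3/s − (3/7)| < ε.
|3/s − (3/7)| = 3·|7 − s|/(7·|s|) = 3|s − 7|/(7|s|).
Require δ ≤ 7/2 so that |s| > 7 − 7/2 = 7/2, hence 7|s| > 49/2.
Then |3/s − (3/7)| < 3|s − 7|/(49/2), which is < ε when |s − 7| < (49/6)ε.
Take δ = min(7/2, (49/6)ε). Then 0 < |s − 7| < δ gives both |s − 7| < 7/2 and |s − 7| < (49/6)ε, so |3/s − (3/7)| < ε.

δ = min(7/2, (49/6)ε)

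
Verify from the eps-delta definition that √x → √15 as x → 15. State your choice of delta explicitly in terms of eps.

Suppose eps > 0. We want delta > 0 such that 0 < |x − 15| < delta implies |√x − √15| < eps.
Rationalise: √x − √15 = (x − 15)/(√x + √15), so |√x − √15| = |x − 15|/(√x + √15).
Restrict delta ≤ 15 so that |x − 15| < 15 forces x > 0, and then √x + √15 > √15.
Hence |√x − √15| < |x − 15|/√15, which is < eps once |x − 15| < √15·eps.
Take delta = min(15, √15·eps). If 0 < |x − 15| < delta then x > 0 and |√x − √15| < |x − 15|/√15 < eps.

delta = min(15, √15·eps)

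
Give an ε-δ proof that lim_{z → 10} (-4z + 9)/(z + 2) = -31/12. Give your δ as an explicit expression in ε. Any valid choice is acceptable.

Let ε > 0. We want δ > 0 with 0 < |z − 10| < δ ⇒ |(-4z + 9)/(z + 2) + 31/12| < ε.
Combining over a common denominator, (-4z + 9)/(z + 2) + 31/12 = [(-4z + 9)·12 − (-31)·(z + 2)] / [12·(z + 2)] = -17(z − 10) / (12(z + 2)).
So |(-4z + 9)/(z + 2) + 31/12| = 17|z − 10| / (12·|z + 2|).
Require δ ≤ 6, so |z + 2| ≥ |12| − |z − 10| > 12 − 6 = 6.
Hence |(-4z + 9)/(z + 2) + 31/12| < 17|z − 10|/(12·6) = (17/72)|z − 10|, which is < ε once |z − 10| < (72/17)ε.
Take δ = min(6, (72/17)ε). Then 0 < |z − 10| < δ forces both bounds, so |(-4z + 9)/(z + 2) + 31/12| < ε.

δ = min(6, (72/17)ε)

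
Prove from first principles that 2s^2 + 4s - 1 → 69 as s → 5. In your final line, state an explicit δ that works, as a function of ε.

δ = min(1, ε/26)

Fix ε > 0. We want δ > 0 such that 0 < |s − 5| < δ implies |(2s^2 + 4s - 1) − 69| < ε.
(2s^2 + 4s - 1) − 69 = 2s^2 + 4s - 70 = (s − 5)(2s + 14).
So |(2s^2 + 4s - 1) − 69| = |s − 5|·|2s + 14|.
Assume first that |s − 5| < 1, so |s| < 6. Then |2s + 14| ≤ 2·6 + 14 = 26.
Hence |(2s^2 + 4s - 1) − 69| ≤ 26|s − 5| < ε provided |s − 5| < ε/26.
Take δ = min(1, ε/26). Then 0 < |s − 5| < δ gives both |s − 5| < 1 and |s − 5| < ε/26, so |(2s^2 + 4s - 1) − 69| < ε.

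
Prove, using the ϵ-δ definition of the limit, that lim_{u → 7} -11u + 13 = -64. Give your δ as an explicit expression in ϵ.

Fix ϵ > 0. We need δ > 0 so that 0 < |u − 7| < δ implies |(-11u + 13) + 64| < ϵ.
Since (-11u + 13) + 64 = -11(u − 7), we have |(-11u + 13) + 64| = 11|u − 7|.
So 11|u − 7| < ϵ exactly when |u − 7| < ϵ/11.
Take δ = ϵ/11. If 0 < |u − 7| < δ then |(-11u + 13) + 64| = 11|u − 7| < 11·(ϵ/11) = ϵ.

δ = ϵ/11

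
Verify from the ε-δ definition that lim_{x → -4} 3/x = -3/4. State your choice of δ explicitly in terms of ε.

Let ε > 0. We seek δ > 0 such that 0 < |x + 4| < δ implies |3/x + 3/4| < ε.
|3/x + 3/4| = 3·|-4 − x|/(4·|x|) = 3|x + 4|/(4|x|).
Require δ ≤ 2 so that |x| > 4 − 2 = 2, hence 4|x| > 8.
Then |3/x + 3/4| < 3|x + 4|/8, which is < ε when |x + 4| < (8/3)ε.
Take δ = min(2, (8/3)ε). Then 0 < |x + 4| < δ gives both |x + 4| < 2 and |x + 4| < (8/3)ε, so |3/x + 3/4| < ε.

δ = min(2, (8/3)ε)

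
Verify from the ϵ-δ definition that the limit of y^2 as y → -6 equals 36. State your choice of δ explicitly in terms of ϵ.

Let ϵ > 0 be given. We seek δ > 0 with 0 < |y + 6| < δ ⇒ |y^2 − 36| < ϵ.
Factor: y^2 − 36 = (y + 6)(y - 6), so |y^2 − 36| = |y + 6|·|y - 6|.
Impose δ ≤ 1 so that |y| < 7; then |y - 6| ≤ 13.
Hence |y^2 − 36| ≤ 13|y + 6|, which is < ϵ once |y + 6| < ϵ/13.
Take δ = min(1, ϵ/13). If 0 < |y + 6| < δ then both bounds hold and |y^2 − 36| ≤ 13|y + 6| < 13·(ϵ/13) = ϵ.

δ = min(1, ϵ/13)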